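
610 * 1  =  610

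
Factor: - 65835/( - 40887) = 95/59 = 5^1*19^1 *59^( - 1 )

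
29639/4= 29639/4=7409.75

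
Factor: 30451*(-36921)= - 3^1*31^1*37^1*397^1*823^1 = -1124281371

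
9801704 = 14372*682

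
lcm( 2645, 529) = 2645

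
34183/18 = 34183/18 = 1899.06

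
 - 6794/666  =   - 3397/333 = - 10.20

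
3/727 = 3/727 = 0.00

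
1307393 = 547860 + 759533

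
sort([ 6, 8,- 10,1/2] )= [ - 10,  1/2, 6,8]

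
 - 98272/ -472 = 208 + 12/59 = 208.20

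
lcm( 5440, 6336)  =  538560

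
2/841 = 2/841 = 0.00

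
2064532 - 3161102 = -1096570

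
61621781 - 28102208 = 33519573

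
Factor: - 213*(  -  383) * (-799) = - 3^1 * 17^1*47^1*71^1*383^1=- 65181621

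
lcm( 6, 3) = 6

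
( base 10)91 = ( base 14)67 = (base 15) 61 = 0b1011011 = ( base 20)4B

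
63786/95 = 63786/95 =671.43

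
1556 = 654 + 902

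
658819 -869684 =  - 210865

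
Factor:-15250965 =-3^1*5^1* 1016731^1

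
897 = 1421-524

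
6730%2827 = 1076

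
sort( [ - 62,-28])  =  [ - 62, - 28]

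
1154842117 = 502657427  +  652184690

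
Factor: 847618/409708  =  423809/204854 = 2^( - 1)*13^(-1) * 227^1*1867^1 * 7879^( - 1)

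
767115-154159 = 612956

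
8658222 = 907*9546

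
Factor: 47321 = 79^1*599^1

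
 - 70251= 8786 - 79037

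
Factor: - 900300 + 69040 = -831260 = - 2^2*5^1*89^1*467^1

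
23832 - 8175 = 15657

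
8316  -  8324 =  - 8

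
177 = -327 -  - 504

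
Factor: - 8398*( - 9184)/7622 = 38563616/3811 = 2^5* 7^1*13^1*17^1*19^1 * 37^( - 1 )* 41^1*103^( - 1) 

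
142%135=7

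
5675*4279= 24283325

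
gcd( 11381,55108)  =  599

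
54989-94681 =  - 39692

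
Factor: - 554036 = - 2^2*7^1*47^1 * 421^1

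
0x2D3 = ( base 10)723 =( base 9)883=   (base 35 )KN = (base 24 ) 163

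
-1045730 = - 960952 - 84778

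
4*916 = 3664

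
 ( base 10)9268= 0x2434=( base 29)B0H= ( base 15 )2b2d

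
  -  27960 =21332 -49292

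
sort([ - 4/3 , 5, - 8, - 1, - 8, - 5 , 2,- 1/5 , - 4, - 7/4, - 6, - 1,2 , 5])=[ - 8, - 8, - 6,- 5,-4, - 7/4, - 4/3, - 1, - 1, - 1/5,2, 2, 5,5 ] 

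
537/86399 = 537/86399  =  0.01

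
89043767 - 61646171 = 27397596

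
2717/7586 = 2717/7586 = 0.36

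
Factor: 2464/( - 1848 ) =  - 4/3 = -2^2*3^( - 1)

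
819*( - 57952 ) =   -  47462688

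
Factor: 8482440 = 2^3 *3^1* 5^1*70687^1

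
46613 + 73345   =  119958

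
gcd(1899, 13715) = 211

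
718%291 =136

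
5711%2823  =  65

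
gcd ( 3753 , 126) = 9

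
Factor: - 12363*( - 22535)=3^1 * 5^1*13^1 * 317^1*4507^1 = 278600205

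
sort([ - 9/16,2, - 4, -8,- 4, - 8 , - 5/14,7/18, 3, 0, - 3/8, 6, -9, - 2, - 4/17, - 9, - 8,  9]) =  [ - 9,-9, - 8,  -  8,-8,-4,-4,-2, - 9/16 ,  -  3/8, -5/14, - 4/17,  0  ,  7/18 , 2,3,  6, 9 ]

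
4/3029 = 4/3029 = 0.00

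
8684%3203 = 2278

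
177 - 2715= - 2538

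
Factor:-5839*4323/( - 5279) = 3^1*11^1*131^1*5279^( - 1 )*5839^1 = 25241997/5279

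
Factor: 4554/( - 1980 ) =-23/10 = -  2^(-1)*5^( - 1 )*23^1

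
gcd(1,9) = 1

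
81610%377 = 178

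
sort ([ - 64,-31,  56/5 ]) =[ - 64, - 31, 56/5]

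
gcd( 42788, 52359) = 563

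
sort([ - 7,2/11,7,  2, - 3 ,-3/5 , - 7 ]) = [  -  7,  -  7,  -  3, - 3/5,2/11, 2,7] 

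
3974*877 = 3485198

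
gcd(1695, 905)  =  5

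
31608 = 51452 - 19844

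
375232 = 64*5863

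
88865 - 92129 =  - 3264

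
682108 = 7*97444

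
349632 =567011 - 217379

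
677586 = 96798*7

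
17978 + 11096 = 29074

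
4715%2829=1886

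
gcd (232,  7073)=1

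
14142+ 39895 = 54037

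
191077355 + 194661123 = 385738478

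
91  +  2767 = 2858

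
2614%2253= 361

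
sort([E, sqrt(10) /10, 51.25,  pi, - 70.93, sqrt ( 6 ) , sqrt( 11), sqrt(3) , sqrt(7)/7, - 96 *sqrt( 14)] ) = [ - 96*sqrt(14), -70.93 , sqrt(10 ) /10, sqrt( 7)/7,sqrt(3 )  ,  sqrt( 6), E, pi, sqrt(11), 51.25 ] 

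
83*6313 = 523979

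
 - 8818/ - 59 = 8818/59 = 149.46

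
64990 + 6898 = 71888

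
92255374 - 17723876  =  74531498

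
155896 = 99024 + 56872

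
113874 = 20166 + 93708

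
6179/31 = 6179/31 = 199.32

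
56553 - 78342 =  - 21789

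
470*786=369420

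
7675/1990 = 1535/398 =3.86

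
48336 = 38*1272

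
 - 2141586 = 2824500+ - 4966086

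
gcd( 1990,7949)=1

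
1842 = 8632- 6790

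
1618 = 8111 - 6493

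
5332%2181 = 970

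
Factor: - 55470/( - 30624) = 9245/5104  =  2^(-4 )*5^1*11^ ( - 1)*29^( - 1)*43^2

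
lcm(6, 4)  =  12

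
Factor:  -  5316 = - 2^2*3^1 *443^1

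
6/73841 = 6/73841 = 0.00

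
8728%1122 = 874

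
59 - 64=-5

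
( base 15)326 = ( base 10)711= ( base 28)pb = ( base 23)17l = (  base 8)1307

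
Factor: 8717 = 23^1*379^1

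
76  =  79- 3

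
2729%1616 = 1113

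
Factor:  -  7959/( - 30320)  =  2^( - 4)*3^1*5^( - 1 )* 7^1=21/80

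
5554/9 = 617 + 1/9 = 617.11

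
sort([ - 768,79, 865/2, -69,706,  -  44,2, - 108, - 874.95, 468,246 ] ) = [ - 874.95,  -  768, - 108, - 69, - 44,2,79, 246, 865/2,468, 706 ] 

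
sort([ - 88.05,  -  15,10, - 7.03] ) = [-88.05,  -  15, - 7.03, 10] 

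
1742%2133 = 1742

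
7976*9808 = 78228608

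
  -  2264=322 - 2586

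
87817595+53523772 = 141341367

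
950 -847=103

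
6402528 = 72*88924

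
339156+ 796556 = 1135712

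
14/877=14/877 = 0.02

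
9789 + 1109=10898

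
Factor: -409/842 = -2^ (-1)*409^1*421^ ( - 1)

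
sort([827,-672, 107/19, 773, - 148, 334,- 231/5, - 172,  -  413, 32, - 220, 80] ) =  [ - 672, - 413, - 220, - 172, - 148, - 231/5,107/19, 32, 80,334, 773, 827 ]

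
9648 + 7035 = 16683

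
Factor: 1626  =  2^1* 3^1*271^1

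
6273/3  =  2091 = 2091.00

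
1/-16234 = -1/16234 = - 0.00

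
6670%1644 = 94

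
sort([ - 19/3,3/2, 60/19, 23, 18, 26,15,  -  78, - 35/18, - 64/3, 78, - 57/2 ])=[ - 78, - 57/2,- 64/3, - 19/3, - 35/18,3/2, 60/19, 15, 18, 23, 26, 78]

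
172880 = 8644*20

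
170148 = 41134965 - 40964817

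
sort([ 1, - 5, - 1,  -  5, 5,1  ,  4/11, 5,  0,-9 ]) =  [ - 9, - 5, -5, - 1, 0,4/11, 1, 1, 5, 5] 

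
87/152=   87/152=0.57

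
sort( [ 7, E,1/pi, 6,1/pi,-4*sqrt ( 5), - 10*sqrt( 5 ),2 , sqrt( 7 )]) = [ - 10*sqrt( 5),-4*sqrt( 5 ),  1/pi,1/pi, 2,sqrt( 7), E,  6, 7] 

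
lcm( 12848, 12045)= 192720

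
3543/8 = 3543/8 = 442.88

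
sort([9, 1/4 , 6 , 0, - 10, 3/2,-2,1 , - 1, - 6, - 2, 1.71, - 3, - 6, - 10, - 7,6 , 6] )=[ - 10,-10,-7, - 6, - 6, - 3,  -  2, - 2, - 1, 0, 1/4,1, 3/2, 1.71, 6,  6, 6, 9] 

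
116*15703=1821548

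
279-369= - 90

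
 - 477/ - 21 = 159/7= 22.71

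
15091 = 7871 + 7220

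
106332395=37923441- - 68408954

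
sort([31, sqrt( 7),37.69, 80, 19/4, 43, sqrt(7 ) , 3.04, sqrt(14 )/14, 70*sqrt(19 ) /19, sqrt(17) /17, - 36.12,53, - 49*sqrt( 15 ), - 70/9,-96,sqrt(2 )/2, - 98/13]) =[ -49*sqrt ( 15 ),  -  96, - 36.12  ,  -  70/9,  -  98/13, sqrt(17 ) /17, sqrt ( 14)/14, sqrt(2)/2,sqrt( 7 ), sqrt( 7 ), 3.04, 19/4, 70*sqrt( 19 )/19,31, 37.69, 43, 53,80]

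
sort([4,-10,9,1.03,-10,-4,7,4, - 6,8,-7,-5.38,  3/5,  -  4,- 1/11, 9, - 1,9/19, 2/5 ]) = [ - 10,-10, - 7, - 6, - 5.38, -4, - 4,-1, - 1/11,  2/5, 9/19, 3/5, 1.03, 4,  4,7, 8,9, 9]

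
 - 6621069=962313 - 7583382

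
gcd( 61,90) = 1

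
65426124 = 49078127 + 16347997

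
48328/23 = 48328/23  =  2101.22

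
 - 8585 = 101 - 8686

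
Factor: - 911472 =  - 2^4*3^1*17^1 * 1117^1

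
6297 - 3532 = 2765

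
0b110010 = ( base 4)302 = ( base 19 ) 2c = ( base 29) 1L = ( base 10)50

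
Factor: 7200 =2^5*3^2*5^2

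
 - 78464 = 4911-83375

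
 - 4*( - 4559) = 18236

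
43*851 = 36593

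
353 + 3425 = 3778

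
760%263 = 234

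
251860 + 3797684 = 4049544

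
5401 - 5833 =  - 432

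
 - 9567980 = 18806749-28374729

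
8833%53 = 35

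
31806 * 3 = 95418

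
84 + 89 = 173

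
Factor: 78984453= 3^1* 149^1*176699^1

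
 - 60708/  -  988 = 15177/247  =  61.45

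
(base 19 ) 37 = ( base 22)2K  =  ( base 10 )64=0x40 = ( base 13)4c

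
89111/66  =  8101/6=1350.17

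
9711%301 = 79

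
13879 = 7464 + 6415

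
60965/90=677 + 7/18 = 677.39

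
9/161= 9/161  =  0.06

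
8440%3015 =2410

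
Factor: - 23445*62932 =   -  2^2*3^2*5^1 * 521^1*15733^1 = -1475440740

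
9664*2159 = 20864576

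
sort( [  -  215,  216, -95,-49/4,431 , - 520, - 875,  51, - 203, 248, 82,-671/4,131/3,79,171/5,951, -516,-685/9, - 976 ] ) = [-976,-875, - 520, - 516,-215,-203,-671/4, - 95,-685/9,-49/4,171/5, 131/3 , 51, 79, 82, 216,248,431,951] 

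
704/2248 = 88/281  =  0.31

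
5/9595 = 1/1919 =0.00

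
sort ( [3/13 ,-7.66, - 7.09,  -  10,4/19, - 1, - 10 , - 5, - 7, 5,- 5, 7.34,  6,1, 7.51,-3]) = [ - 10, - 10  , - 7.66,  -  7.09,-7, - 5, - 5, - 3,-1, 4/19,3/13,  1,  5, 6 , 7.34 , 7.51] 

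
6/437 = 6/437=0.01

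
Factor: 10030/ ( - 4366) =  - 5^1*17^1*37^( - 1) = - 85/37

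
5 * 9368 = 46840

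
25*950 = 23750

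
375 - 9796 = - 9421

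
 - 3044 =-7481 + 4437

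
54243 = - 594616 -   -  648859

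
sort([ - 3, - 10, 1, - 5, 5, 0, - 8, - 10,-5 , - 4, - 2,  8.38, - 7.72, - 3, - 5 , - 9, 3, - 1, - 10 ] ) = [-10, - 10,-10 , - 9, - 8, - 7.72, - 5, - 5, - 5, - 4,-3, - 3, - 2,-1, 0,1,3,5, 8.38]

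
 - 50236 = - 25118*2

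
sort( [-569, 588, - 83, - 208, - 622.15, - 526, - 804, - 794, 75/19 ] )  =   [ - 804, - 794, - 622.15 ,-569,-526, - 208, - 83,75/19,588] 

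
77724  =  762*102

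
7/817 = 7/817  =  0.01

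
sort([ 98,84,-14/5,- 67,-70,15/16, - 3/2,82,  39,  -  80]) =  [-80, - 70, - 67,-14/5,  -  3/2,15/16,39, 82,84,98 ]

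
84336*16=1349376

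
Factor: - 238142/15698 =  - 713/47 = -  23^1*31^1* 47^( - 1 ) 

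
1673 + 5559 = 7232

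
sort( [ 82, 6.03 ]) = [ 6.03, 82 ]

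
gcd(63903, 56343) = 21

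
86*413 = 35518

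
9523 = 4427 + 5096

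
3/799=3/799 = 0.00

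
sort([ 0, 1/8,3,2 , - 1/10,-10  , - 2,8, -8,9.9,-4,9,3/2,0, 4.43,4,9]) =[ - 10,-8,-4, - 2, - 1/10,0, 0 , 1/8,3/2, 2, 3,4,4.43, 8, 9, 9,9.9]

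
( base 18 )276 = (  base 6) 3340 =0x30c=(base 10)780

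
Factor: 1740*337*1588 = 2^4*3^1*5^1 * 29^1*337^1*397^1 = 931171440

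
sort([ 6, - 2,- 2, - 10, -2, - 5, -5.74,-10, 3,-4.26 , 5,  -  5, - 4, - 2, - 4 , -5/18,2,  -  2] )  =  [ - 10, - 10, -5.74,-5, - 5, -4.26, - 4 , - 4, - 2,-2,-2, - 2 , - 2,-5/18,2,3,  5,6 ]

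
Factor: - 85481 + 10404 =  - 75077 = - 193^1*389^1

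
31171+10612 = 41783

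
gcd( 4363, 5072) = 1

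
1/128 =1/128 = 0.01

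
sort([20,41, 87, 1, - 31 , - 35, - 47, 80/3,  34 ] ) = [ - 47 , - 35, - 31,1,  20,80/3,34 , 41,87 ] 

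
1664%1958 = 1664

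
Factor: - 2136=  - 2^3 *3^1*89^1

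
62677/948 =66  +  109/948 = 66.11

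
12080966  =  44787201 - 32706235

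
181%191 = 181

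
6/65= 6/65 = 0.09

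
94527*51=4820877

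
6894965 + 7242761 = 14137726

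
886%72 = 22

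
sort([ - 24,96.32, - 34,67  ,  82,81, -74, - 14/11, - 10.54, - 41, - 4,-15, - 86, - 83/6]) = [ - 86,-74, - 41, - 34 ,-24,  -  15, - 83/6,-10.54, -4, - 14/11,67,81, 82 , 96.32]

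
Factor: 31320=2^3 *3^3 * 5^1 *29^1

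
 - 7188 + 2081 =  - 5107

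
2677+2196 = 4873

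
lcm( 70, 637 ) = 6370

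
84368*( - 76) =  - 6411968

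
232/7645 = 232/7645 = 0.03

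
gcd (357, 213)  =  3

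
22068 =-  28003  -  -50071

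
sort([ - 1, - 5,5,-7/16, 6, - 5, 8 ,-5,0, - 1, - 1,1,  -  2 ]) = [-5, - 5, -5, - 2, - 1, - 1, - 1, - 7/16,0, 1 , 5, 6, 8 ] 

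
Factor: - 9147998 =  - 2^1*4573999^1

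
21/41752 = 21/41752 = 0.00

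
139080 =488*285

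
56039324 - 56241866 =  - 202542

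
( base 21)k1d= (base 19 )15A0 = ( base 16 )2296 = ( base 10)8854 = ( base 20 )122e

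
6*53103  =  318618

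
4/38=2/19 = 0.11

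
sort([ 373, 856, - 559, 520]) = [ - 559, 373,520, 856]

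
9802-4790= 5012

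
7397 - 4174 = 3223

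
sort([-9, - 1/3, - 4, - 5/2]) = [-9 , - 4, - 5/2,  -  1/3] 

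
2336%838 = 660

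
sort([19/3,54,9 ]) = [ 19/3,9,54]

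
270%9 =0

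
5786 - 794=4992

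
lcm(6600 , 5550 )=244200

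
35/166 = 35/166 = 0.21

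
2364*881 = 2082684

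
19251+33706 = 52957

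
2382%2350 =32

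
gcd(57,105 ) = 3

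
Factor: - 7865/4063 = -5^1*11^2*13^1*17^ ( - 1) *239^ ( - 1) 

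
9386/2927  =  3 + 605/2927  =  3.21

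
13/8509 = 13/8509 =0.00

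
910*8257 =7513870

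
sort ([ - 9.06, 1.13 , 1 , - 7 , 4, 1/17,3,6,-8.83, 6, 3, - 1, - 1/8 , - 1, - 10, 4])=[ - 10,-9.06,  -  8.83,- 7, - 1, - 1 ,-1/8, 1/17, 1, 1.13,3, 3,4, 4 , 6, 6 ]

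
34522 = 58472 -23950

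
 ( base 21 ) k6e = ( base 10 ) 8960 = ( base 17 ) 1E01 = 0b10001100000000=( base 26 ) D6G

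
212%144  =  68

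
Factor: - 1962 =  - 2^1*3^2 * 109^1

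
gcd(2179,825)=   1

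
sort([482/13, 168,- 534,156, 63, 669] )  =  [  -  534, 482/13,63, 156,168, 669 ]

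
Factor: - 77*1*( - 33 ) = 2541=3^1*7^1*11^2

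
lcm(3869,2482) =131546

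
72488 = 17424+55064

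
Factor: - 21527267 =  - 1373^1* 15679^1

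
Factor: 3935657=11^1*357787^1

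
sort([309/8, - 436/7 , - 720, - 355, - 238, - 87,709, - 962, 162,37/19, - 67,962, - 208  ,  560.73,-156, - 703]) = [- 962, - 720, - 703, - 355, - 238, - 208 ,  -  156, - 87, - 67, - 436/7,  37/19, 309/8,  162,560.73,709, 962]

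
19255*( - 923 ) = -17772365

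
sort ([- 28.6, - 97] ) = [ - 97, - 28.6]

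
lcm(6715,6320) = 107440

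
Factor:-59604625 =  -  5^3 * 61^1*7817^1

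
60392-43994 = 16398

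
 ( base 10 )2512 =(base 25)40c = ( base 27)3C1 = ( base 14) CB6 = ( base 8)4720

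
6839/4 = 6839/4 = 1709.75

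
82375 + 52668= 135043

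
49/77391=49/77391 = 0.00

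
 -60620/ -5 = 12124/1=12124.00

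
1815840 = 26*69840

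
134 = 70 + 64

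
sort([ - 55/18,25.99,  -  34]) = [ - 34, - 55/18,25.99]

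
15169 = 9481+5688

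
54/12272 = 27/6136 = 0.00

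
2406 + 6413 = 8819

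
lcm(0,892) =0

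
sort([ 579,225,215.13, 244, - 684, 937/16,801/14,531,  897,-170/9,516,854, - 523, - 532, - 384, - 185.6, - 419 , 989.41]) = [ - 684,-532, - 523, - 419, - 384, - 185.6,-170/9,801/14,937/16, 215.13,  225,244,516, 531, 579, 854,897,989.41 ] 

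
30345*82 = 2488290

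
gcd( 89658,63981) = 9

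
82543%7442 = 681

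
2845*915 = 2603175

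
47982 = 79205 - 31223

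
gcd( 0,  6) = 6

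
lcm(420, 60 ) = 420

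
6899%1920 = 1139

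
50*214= 10700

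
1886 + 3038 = 4924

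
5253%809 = 399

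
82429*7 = 577003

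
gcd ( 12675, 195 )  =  195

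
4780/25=956/5 = 191.20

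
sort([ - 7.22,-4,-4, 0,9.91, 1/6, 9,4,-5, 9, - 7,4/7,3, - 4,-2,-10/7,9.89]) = [-7.22,-7, - 5, - 4, - 4,-4,  -  2, - 10/7,0,1/6, 4/7, 3, 4,9,9,9.89,9.91 ] 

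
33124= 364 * 91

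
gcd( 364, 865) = 1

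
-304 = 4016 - 4320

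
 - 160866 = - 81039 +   -  79827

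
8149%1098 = 463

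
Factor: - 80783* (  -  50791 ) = 4103049353 = 13^1 * 3907^1*80783^1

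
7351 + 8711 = 16062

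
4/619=4/619 = 0.01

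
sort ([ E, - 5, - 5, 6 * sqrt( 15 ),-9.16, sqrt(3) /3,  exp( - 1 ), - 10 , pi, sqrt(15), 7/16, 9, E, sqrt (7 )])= [ - 10, - 9.16 , - 5, - 5  ,  exp( - 1),7/16,sqrt( 3 ) /3, sqrt( 7 ), E , E, pi , sqrt( 15) , 9, 6*sqrt ( 15)]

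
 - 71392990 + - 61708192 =  -  133101182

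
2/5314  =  1/2657=0.00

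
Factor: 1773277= 11^1*23^1*43^1*163^1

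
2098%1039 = 20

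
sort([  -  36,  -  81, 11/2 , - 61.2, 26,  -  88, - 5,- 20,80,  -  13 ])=[-88, - 81, - 61.2, - 36,  -  20, - 13, - 5, 11/2,26,  80] 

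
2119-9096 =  - 6977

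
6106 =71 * 86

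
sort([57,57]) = [ 57,57 ]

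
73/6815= 73/6815  =  0.01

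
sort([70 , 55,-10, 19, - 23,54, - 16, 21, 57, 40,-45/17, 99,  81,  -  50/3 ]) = [ - 23, - 50/3 , - 16 , - 10,-45/17,19,21, 40,54 , 55,  57,70 , 81, 99]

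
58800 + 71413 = 130213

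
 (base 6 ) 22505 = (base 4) 302021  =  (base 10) 3209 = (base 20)809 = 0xC89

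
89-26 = 63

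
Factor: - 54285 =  -3^1 *5^1*7^1*11^1*47^1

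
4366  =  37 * 118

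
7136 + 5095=12231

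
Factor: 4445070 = 2^1 * 3^1  *  5^1*7^1*61^1*347^1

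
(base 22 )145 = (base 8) 1101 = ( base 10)577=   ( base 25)n2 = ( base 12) 401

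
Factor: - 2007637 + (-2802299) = - 2^4*3^1 * 100207^1  =  -4809936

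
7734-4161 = 3573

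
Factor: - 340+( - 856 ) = - 1196 = - 2^2*13^1*23^1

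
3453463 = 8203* 421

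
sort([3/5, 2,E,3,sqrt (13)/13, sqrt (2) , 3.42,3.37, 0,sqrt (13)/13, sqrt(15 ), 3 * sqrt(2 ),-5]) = [ - 5,0 , sqrt(13)/13,sqrt ( 13)/13,3/5,sqrt(2), 2, E,3 , 3.37,3.42,sqrt(15 ),3*sqrt( 2)]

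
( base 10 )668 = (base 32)KS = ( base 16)29C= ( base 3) 220202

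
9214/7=1316  +  2/7 =1316.29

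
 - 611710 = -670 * 913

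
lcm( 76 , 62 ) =2356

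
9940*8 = 79520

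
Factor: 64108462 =2^1*11^2*17^1*15583^1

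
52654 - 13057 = 39597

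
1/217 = 1/217 = 0.00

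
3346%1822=1524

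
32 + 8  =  40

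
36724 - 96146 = -59422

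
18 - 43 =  - 25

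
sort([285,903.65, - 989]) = [ - 989,285,903.65] 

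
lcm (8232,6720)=329280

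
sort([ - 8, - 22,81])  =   [ - 22, - 8,81]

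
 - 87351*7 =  - 611457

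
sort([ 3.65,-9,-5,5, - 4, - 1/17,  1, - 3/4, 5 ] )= [- 9, - 5, - 4, - 3/4, - 1/17, 1, 3.65, 5,5 ]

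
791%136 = 111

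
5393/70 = 77 + 3/70 = 77.04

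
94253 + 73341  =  167594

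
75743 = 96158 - 20415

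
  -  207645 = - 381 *545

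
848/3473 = 848/3473 = 0.24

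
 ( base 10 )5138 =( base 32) 50I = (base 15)17c8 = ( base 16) 1412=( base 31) 5AN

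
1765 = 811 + 954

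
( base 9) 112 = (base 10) 92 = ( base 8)134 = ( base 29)35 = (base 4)1130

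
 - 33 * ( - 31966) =1054878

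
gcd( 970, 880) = 10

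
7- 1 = 6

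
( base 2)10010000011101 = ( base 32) 90t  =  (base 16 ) 241D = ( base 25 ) ejk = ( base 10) 9245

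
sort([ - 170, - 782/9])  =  [ - 170, - 782/9] 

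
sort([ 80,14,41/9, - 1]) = [-1, 41/9,14,80]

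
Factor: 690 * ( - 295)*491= - 2^1*3^1*5^2*23^1*59^1*491^1  =  - 99943050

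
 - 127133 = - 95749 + -31384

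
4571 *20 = 91420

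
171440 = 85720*2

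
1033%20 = 13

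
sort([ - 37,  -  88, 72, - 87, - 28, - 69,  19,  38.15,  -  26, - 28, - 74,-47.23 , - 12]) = [ - 88, - 87,  -  74,  -  69, - 47.23, - 37, - 28, - 28, - 26, - 12, 19, 38.15,  72]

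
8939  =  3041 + 5898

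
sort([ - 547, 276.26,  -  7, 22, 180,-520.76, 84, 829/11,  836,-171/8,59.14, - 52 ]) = [-547, - 520.76, - 52 , - 171/8,-7, 22, 59.14,829/11, 84, 180 , 276.26, 836 ]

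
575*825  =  474375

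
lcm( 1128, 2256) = 2256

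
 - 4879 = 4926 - 9805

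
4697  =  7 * 671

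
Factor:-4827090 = -2^1 *3^1 * 5^1* 160903^1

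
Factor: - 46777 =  - 29^1 * 1613^1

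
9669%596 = 133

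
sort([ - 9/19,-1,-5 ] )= [  -  5,- 1,  -  9/19 ]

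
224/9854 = 112/4927 = 0.02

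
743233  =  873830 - 130597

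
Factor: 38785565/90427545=3^( - 2 )*7^1*331^( - 1 )*467^(  -  1 )*85243^1  =  596701/1391193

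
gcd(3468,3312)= 12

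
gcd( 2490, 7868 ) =2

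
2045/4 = 2045/4 = 511.25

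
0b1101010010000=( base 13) 3131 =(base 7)25553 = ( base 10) 6800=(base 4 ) 1222100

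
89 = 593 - 504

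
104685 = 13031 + 91654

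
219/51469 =219/51469 = 0.00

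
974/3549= 974/3549 = 0.27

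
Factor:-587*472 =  - 2^3*59^1*587^1 = - 277064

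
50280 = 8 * 6285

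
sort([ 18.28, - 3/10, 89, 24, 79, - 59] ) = [ - 59, - 3/10, 18.28, 24,79, 89 ]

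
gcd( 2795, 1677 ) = 559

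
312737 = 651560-338823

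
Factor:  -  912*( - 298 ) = 2^5*3^1*19^1 * 149^1 = 271776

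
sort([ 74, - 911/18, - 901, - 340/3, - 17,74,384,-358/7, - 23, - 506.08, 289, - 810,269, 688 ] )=[  -  901 , - 810, - 506.08, - 340/3, - 358/7, - 911/18 ,-23, - 17,74, 74,  269, 289, 384,688]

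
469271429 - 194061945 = 275209484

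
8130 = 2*4065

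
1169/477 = 1169/477 = 2.45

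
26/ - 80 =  - 1+27/40 = - 0.33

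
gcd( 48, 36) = 12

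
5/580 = 1/116= 0.01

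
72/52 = 18/13  =  1.38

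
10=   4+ 6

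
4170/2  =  2085 = 2085.00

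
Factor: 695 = 5^1*139^1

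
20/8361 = 20/8361 = 0.00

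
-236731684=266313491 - 503045175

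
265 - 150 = 115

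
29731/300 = 29731/300 = 99.10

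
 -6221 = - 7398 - - 1177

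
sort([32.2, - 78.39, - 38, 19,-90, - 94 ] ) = [ - 94, - 90, - 78.39, - 38,19,32.2] 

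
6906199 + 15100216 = 22006415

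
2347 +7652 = 9999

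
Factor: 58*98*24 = 136416=2^5*3^1 * 7^2*29^1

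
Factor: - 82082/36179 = - 574/253 = -2^1*7^1*11^( - 1)*23^( - 1 ) * 41^1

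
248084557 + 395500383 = 643584940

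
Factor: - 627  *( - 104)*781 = 2^3*3^1*11^2*13^1*19^1 * 71^1 = 50927448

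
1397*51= 71247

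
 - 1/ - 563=1/563 = 0.00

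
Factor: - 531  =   - 3^2*59^1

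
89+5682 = 5771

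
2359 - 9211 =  - 6852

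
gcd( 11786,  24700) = 2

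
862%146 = 132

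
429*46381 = 19897449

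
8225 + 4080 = 12305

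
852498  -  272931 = 579567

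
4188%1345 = 153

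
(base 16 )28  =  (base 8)50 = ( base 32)18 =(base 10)40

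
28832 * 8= 230656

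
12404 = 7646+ 4758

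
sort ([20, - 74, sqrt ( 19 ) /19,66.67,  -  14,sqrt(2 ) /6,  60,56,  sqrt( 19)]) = [  -  74, - 14,sqrt (19) /19 , sqrt( 2 ) /6,sqrt( 19), 20,56,60,66.67 ] 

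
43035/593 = 43035/593 = 72.57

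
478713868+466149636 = 944863504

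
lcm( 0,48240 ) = 0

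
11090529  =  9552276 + 1538253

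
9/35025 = 3/11675 = 0.00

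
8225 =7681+544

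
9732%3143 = 303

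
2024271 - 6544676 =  - 4520405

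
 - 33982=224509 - 258491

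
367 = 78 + 289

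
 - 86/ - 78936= 43/39468 = 0.00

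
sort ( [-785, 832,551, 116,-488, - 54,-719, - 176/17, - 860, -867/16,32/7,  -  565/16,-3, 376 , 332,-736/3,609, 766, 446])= [  -  860,-785, - 719,  -  488, - 736/3, - 867/16, - 54, - 565/16,  -  176/17, - 3,32/7,116, 332, 376, 446,  551,609, 766, 832]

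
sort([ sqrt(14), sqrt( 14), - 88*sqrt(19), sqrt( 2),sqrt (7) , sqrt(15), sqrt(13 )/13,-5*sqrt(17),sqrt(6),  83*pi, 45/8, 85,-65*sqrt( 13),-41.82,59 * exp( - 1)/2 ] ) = [ - 88 * sqrt( 19), - 65*sqrt( 13), - 41.82,-5*sqrt(17 ), sqrt(13) /13, sqrt( 2), sqrt ( 6), sqrt(7 ) , sqrt(14), sqrt( 14),sqrt(15),  45/8, 59*exp( - 1)/2,85, 83*pi ] 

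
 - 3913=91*( - 43 ) 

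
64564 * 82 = 5294248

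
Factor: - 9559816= - 2^3*7^1*170711^1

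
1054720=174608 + 880112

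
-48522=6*(  -  8087)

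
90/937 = 90/937=0.10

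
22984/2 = 11492 = 11492.00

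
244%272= 244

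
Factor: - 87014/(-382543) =2^1*7^( - 2 ) * 37^( - 1 )*139^1*211^(-1) * 313^1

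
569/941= 569/941= 0.60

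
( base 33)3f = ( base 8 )162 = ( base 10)114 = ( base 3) 11020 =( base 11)a4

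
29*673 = 19517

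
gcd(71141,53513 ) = 1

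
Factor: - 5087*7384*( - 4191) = 2^3*3^1* 11^1*13^1*71^1*127^1*5087^1 = 157424051928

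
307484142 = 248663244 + 58820898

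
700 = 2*350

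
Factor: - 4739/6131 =-7^1 *677^1*6131^(-1)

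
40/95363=40/95363 = 0.00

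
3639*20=72780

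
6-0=6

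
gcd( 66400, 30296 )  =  8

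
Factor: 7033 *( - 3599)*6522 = -165083344374 = -  2^1*3^1*13^1*59^1*61^1*541^1*1087^1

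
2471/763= 3 + 26/109 =3.24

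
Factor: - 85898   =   - 2^1*29^1*1481^1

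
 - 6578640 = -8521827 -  - 1943187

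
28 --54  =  82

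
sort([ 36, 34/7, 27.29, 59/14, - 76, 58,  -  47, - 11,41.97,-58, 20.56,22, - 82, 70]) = [-82, - 76,  -  58,  -  47, -11,  59/14,34/7,20.56,  22,  27.29,36, 41.97, 58, 70]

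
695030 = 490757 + 204273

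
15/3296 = 15/3296 = 0.00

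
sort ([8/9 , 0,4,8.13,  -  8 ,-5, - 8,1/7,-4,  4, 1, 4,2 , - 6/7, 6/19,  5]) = [-8, - 8,-5, - 4, - 6/7, 0,1/7 , 6/19,8/9,1,2 , 4 , 4,  4 , 5,8.13]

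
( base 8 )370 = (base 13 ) 161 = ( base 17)EA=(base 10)248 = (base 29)8G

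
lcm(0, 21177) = 0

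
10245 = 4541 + 5704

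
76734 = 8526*9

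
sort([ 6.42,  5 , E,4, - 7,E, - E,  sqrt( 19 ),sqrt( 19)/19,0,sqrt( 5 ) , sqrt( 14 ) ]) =[-7 , -E,0, sqrt( 19 )/19,sqrt( 5),E,E,  sqrt ( 14), 4, sqrt(19 ),5, 6.42]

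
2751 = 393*7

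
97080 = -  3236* ( - 30 ) 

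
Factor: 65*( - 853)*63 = -3^2*5^1 * 7^1*13^1*853^1 =- 3493035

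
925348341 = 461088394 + 464259947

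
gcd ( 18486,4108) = 2054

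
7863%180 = 123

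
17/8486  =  17/8486=0.00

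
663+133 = 796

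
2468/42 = 1234/21 = 58.76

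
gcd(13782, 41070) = 6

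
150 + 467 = 617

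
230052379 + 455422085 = 685474464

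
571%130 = 51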